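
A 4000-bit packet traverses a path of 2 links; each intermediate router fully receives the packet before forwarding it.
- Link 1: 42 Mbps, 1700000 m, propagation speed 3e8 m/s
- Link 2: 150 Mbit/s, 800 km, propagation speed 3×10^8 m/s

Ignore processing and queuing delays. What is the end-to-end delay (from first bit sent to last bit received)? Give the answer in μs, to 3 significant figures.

Transmission delays (L/R per hop): 95.2381, 26.6667 μs; sum = 121.905 μs.
Propagation delays (d/s per hop): 5666.67, 2666.67 μs; sum = 8333.33 μs.
End-to-end = 8460 μs.

8460 μs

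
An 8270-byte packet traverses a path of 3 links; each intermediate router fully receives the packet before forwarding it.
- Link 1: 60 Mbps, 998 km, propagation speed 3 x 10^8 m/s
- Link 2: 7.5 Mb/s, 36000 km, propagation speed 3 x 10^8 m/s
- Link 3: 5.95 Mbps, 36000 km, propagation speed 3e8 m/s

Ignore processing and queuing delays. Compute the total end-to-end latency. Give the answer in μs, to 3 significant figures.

L = 8270 × 8 = 66160 bits.
Transmission delays (L/R per hop): 1102.67, 8821.33, 11119.3 μs; sum = 21043.3 μs.
Propagation delays (d/s per hop): 3326.67, 120000, 120000 μs; sum = 243327 μs.
End-to-end = 264000 μs.

264000 μs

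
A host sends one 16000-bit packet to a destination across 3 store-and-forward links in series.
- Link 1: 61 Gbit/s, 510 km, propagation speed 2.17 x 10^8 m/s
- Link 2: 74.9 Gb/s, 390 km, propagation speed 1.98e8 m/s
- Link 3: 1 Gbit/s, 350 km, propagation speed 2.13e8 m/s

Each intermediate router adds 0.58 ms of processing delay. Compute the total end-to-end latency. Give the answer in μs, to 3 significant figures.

Transmission delays (L/R per hop): 0.262295, 0.213618, 16 μs; sum = 16.4759 μs.
Propagation delays (d/s per hop): 2350.23, 1969.7, 1643.19 μs; sum = 5963.12 μs.
Processing at 2 router(s): 2 × 0.58 ms = 1160 μs.
End-to-end = 7140 μs.

7140 μs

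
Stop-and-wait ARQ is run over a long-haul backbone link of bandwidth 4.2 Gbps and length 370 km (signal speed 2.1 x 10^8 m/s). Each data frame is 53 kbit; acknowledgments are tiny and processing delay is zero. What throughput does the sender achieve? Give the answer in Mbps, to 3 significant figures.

t_tx = L/R = 53000/4200000000 = 1.2619e-05 s.
t_prop = 370000/210000000 = 0.0017619 s; RTT = 0.00352381 s.
Cycle = t_tx + RTT = 0.00353643 s.
Throughput = L / cycle = 53000 / 0.00353643 = 15.0 Mbps.

15.0 Mbps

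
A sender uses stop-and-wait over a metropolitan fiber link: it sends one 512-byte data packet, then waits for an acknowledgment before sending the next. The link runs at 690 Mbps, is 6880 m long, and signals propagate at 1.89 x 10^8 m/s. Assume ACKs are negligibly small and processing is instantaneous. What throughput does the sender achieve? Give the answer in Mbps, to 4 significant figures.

t_tx = L/R = 4096/690000000 = 5.93623e-06 s.
t_prop = 6880/189000000 = 3.64021e-05 s; RTT = 7.28042e-05 s.
Cycle = t_tx + RTT = 7.87405e-05 s.
Throughput = L / cycle = 4096 / 7.87405e-05 = 52.02 Mbps.

52.02 Mbps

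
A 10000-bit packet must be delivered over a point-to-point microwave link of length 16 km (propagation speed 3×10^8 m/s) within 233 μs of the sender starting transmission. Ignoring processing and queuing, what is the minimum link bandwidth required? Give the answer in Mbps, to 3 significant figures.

55.7 Mbps

Propagation delay = 16000 / 300000000 = 53.3333 μs.
Transmission budget = 233 − 53.3333 = 179.667 μs.
R ≥ L / t_tx = 10000 bits / 0.000179667 s = 55.7 Mbps.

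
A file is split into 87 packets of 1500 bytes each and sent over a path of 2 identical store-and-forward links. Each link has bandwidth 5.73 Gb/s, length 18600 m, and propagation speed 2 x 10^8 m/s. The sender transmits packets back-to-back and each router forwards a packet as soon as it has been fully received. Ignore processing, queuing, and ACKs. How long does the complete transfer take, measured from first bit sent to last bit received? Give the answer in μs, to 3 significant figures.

370 μs

Per-hop transmission t_tx = L/R = 12000/5730000000 = 2.09424 μs.
Per-hop propagation t_prop = 18600/200000000 = 93 μs.
Pipeline fill: first packet needs 2·t_tx to clear all hops; remaining 86 packets each add one t_tx.
Total = (2+87-1)·t_tx + 2·t_prop = 88·2.09424 + 2·93 = 370 μs.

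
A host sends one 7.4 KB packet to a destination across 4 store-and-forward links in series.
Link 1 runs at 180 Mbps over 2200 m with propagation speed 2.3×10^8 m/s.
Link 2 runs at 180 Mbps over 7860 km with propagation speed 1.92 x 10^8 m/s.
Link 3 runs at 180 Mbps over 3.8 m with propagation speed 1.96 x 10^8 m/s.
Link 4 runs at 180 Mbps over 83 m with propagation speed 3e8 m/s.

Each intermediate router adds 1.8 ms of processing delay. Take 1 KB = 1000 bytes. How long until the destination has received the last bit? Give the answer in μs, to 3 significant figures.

L = 59200 bits.
Transmission delay per hop = L/R = 59200/180000000 = 328.889 μs; 4 hops → 1315.56 μs.
Propagation delays (d/s per hop): 9.56522, 40937.5, 0.0193878, 0.276667 μs; sum = 40947.4 μs.
Processing at 3 router(s): 3 × 1.8 ms = 5400 μs.
End-to-end = 47700 μs.

47700 μs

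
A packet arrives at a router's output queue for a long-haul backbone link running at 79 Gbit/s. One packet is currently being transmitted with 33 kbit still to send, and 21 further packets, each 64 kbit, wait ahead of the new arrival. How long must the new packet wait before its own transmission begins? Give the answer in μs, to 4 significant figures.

Each queued packet: L/R = 64000/79000000000 = 0.810127 μs.
21 queued → 17.0127 μs.
Plus remaining 33000 bits of current packet: 0.417722 μs.
Queuing delay = 17.43 μs.

17.43 μs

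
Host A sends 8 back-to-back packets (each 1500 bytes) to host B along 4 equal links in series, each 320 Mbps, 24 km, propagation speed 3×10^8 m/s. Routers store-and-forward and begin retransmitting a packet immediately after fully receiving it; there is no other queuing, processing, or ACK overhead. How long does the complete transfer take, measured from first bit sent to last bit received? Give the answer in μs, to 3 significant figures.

733 μs

Per-hop transmission t_tx = L/R = 12000/320000000 = 37.5 μs.
Per-hop propagation t_prop = 24000/300000000 = 80 μs.
Pipeline fill: first packet needs 4·t_tx to clear all hops; remaining 7 packets each add one t_tx.
Total = (4+8-1)·t_tx + 4·t_prop = 11·37.5 + 4·80 = 733 μs.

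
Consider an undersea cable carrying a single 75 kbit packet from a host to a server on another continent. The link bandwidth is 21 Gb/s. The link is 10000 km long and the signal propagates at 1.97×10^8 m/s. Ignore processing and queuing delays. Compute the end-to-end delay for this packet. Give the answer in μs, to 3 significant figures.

L = 75000 bits.
Transmission delay = L/R = 75000 / 21000000000 = 3.57143 μs.
Propagation delay = d/s = 10000000 m / 197000000 m/s = 50761.4 μs.
Total = 50800 μs.

50800 μs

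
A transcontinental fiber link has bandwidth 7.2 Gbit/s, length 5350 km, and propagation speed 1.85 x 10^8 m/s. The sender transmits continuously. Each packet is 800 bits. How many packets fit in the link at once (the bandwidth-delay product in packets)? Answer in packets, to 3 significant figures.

260000 packets

Propagation delay = 5350000 / 185000000 = 0.0289189 s.
BDP = R × t_prop = 7200000000 × 0.0289189 = 208216000 bits.
In packets of 800 bits: 260000 packets.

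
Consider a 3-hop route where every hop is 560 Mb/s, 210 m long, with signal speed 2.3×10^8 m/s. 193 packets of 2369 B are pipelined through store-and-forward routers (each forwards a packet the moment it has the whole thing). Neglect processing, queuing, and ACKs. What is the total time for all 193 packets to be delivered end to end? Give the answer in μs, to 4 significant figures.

6602 μs

Per-hop transmission t_tx = L/R = 18952/560000000 = 33.8429 μs.
Per-hop propagation t_prop = 210/2.3e+08 = 0.913043 μs.
Pipeline fill: first packet needs 3·t_tx to clear all hops; remaining 192 packets each add one t_tx.
Total = (3+193-1)·t_tx + 3·t_prop = 195·33.8429 + 3·0.913043 = 6602 μs.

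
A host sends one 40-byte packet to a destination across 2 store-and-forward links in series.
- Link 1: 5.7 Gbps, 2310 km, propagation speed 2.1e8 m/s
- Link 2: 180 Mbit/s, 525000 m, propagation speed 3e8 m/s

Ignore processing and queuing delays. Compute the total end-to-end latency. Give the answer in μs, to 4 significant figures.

12750 μs

L = 40 × 8 = 320 bits.
Transmission delays (L/R per hop): 0.0561404, 1.77778 μs; sum = 1.83392 μs.
Propagation delays (d/s per hop): 11000, 1750 μs; sum = 12750 μs.
End-to-end = 12750 μs.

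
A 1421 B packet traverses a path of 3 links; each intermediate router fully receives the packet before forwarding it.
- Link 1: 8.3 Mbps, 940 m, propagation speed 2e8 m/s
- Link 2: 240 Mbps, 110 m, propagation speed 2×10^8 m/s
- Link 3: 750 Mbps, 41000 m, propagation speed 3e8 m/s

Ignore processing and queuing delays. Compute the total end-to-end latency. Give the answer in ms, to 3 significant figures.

L = 1421 × 8 = 11368 bits.
Transmission delays (L/R per hop): 1.36964, 0.0473667, 0.0151573 ms; sum = 1.43216 ms.
Propagation delays (d/s per hop): 0.0047, 0.00055, 0.136667 ms; sum = 0.141917 ms.
End-to-end = 1.57 ms.

1.57 ms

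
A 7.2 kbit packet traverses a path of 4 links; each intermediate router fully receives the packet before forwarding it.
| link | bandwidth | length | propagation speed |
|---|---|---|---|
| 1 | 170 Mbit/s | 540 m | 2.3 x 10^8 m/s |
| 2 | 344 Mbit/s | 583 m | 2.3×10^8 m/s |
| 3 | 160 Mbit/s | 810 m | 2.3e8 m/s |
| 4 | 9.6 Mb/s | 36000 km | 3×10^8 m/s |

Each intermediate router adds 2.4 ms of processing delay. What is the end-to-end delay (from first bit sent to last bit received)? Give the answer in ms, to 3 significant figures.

128 ms

L = 7200 bits.
Transmission delays (L/R per hop): 0.0423529, 0.0209302, 0.045, 0.75 ms; sum = 0.858283 ms.
Propagation delays (d/s per hop): 0.00234783, 0.00253478, 0.00352174, 120 ms; sum = 120.008 ms.
Processing at 3 router(s): 3 × 2.4 ms = 7.2 ms.
End-to-end = 128 ms.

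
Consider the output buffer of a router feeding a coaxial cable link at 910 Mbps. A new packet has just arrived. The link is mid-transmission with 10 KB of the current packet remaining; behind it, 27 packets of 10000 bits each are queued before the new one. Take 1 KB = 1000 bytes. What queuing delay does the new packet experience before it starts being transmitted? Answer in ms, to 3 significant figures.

0.385 ms

Each queued packet: L/R = 10000/910000000 = 0.010989 ms.
27 queued → 0.296703 ms.
Plus remaining 80000 bits of current packet: 0.0879121 ms.
Queuing delay = 0.385 ms.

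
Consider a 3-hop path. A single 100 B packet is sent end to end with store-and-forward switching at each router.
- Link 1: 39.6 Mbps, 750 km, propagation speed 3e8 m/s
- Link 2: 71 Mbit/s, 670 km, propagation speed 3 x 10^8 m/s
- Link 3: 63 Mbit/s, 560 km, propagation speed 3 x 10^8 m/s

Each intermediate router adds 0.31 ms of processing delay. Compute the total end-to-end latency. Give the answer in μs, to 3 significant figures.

L = 100 × 8 = 800 bits.
Transmission delays (L/R per hop): 20.202, 11.2676, 12.6984 μs; sum = 44.168 μs.
Propagation delays (d/s per hop): 2500, 2233.33, 1866.67 μs; sum = 6600 μs.
Processing at 2 router(s): 2 × 0.31 ms = 620 μs.
End-to-end = 7260 μs.

7260 μs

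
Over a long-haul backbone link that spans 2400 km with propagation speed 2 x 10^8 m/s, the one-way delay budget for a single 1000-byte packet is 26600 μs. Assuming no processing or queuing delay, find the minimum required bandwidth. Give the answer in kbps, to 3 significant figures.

L = 8000 bits.
Propagation delay = 2400000 / 200000000 = 12000 μs.
Transmission budget = 26600 − 12000 = 14600 μs.
R ≥ L / t_tx = 8000 bits / 0.0146 s = 548 kbps.

548 kbps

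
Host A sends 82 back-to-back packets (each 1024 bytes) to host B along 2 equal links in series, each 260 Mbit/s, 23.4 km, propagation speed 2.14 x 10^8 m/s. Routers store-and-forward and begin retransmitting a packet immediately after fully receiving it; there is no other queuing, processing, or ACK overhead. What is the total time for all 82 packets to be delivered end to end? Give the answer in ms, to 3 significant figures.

2.83 ms

Per-hop transmission t_tx = L/R = 8192/260000000 = 0.0315077 ms.
Per-hop propagation t_prop = 23400/214000000 = 0.109346 ms.
Pipeline fill: first packet needs 2·t_tx to clear all hops; remaining 81 packets each add one t_tx.
Total = (2+82-1)·t_tx + 2·t_prop = 83·0.0315077 + 2·0.109346 = 2.83 ms.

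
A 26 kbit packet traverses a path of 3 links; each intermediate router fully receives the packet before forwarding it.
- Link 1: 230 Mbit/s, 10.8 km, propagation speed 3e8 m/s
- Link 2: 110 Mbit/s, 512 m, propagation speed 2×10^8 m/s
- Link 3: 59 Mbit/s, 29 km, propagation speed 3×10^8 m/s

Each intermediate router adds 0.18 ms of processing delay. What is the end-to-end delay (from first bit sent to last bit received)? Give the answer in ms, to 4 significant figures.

L = 26000 bits.
Transmission delays (L/R per hop): 0.113043, 0.236364, 0.440678 ms; sum = 0.790085 ms.
Propagation delays (d/s per hop): 0.036, 0.00256, 0.0966667 ms; sum = 0.135227 ms.
Processing at 2 router(s): 2 × 0.18 ms = 0.36 ms.
End-to-end = 1.285 ms.

1.285 ms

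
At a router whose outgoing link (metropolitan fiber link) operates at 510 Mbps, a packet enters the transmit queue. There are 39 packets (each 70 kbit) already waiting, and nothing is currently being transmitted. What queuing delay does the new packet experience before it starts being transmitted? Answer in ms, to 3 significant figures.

Each queued packet: L/R = 70000/510000000 = 0.137255 ms.
39 queued → 5.35294 ms.
Queuing delay = 5.35 ms.

5.35 ms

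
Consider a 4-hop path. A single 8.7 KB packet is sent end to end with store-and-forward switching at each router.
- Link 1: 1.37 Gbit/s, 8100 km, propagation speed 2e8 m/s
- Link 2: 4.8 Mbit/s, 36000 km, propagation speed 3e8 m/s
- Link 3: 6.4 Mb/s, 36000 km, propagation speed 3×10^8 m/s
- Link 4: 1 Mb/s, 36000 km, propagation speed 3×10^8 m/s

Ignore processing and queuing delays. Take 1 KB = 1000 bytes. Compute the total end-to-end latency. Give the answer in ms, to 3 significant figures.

L = 69600 bits.
Transmission delays (L/R per hop): 0.0508029, 14.5, 10.875, 69.6 ms; sum = 95.0258 ms.
Propagation delays (d/s per hop): 40.5, 120, 120, 120 ms; sum = 400.5 ms.
End-to-end = 496 ms.

496 ms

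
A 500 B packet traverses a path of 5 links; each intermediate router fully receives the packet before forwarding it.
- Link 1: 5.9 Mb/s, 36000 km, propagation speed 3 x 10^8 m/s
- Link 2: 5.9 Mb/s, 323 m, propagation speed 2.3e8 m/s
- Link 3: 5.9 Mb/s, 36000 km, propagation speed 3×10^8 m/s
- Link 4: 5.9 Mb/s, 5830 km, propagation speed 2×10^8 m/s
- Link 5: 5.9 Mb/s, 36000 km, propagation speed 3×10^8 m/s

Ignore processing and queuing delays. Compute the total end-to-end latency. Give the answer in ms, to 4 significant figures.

392.5 ms

L = 500 × 8 = 4000 bits.
Transmission delay per hop = L/R = 4000/5900000 = 0.677966 ms; 5 hops → 3.38983 ms.
Propagation delays (d/s per hop): 120, 0.00140435, 120, 29.15, 120 ms; sum = 389.151 ms.
End-to-end = 392.5 ms.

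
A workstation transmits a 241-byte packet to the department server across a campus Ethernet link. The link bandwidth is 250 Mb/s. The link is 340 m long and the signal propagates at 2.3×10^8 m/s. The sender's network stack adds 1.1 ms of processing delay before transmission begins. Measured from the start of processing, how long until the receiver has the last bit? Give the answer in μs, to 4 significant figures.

L = 241 × 8 = 1928 bits.
Transmission delay = L/R = 1928 / 250000000 = 7.712 μs.
Propagation delay = d/s = 340 m / 2.3e+08 m/s = 1.47826 μs.
Plus processing delay 1.1 ms = 1100 μs.
Total = 1109 μs.

1109 μs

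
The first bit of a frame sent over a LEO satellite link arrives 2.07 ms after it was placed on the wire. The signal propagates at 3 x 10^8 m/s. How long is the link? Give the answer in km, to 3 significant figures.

d = s × t_prop = 300000000 × 0.00207 = 621 km.

621 km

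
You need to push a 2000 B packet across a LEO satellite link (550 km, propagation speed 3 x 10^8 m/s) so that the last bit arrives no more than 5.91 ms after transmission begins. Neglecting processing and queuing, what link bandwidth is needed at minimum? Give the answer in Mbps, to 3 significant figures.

3.92 Mbps

L = 16000 bits.
Propagation delay = 550000 / 300000000 = 1.83333 ms.
Transmission budget = 5.91 − 1.83333 = 4.07667 ms.
R ≥ L / t_tx = 16000 bits / 0.00407667 s = 3.92 Mbps.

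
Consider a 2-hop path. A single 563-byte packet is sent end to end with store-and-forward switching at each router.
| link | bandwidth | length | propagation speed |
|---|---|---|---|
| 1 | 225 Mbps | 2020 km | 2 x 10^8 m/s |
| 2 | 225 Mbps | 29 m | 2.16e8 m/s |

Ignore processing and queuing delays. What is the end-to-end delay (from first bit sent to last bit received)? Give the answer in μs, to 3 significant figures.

L = 563 × 8 = 4504 bits.
Transmission delay per hop = L/R = 4504/225000000 = 20.0178 μs; 2 hops → 40.0356 μs.
Propagation delays (d/s per hop): 10100, 0.134259 μs; sum = 10100.1 μs.
End-to-end = 10100 μs.

10100 μs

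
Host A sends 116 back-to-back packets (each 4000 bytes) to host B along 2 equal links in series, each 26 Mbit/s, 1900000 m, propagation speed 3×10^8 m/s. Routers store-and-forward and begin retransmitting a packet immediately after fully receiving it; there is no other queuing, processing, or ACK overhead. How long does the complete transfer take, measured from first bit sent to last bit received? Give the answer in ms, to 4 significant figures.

Per-hop transmission t_tx = L/R = 32000/26000000 = 1.23077 ms.
Per-hop propagation t_prop = 1900000/300000000 = 6.33333 ms.
Pipeline fill: first packet needs 2·t_tx to clear all hops; remaining 115 packets each add one t_tx.
Total = (2+116-1)·t_tx + 2·t_prop = 117·1.23077 + 2·6.33333 = 156.7 ms.

156.7 ms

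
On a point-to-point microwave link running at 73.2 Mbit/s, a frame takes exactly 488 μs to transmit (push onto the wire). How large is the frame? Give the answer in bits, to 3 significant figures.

L = R × t_tx = 73200000 b/s × 0.000488 s = 35721.6 bits.

35700 bits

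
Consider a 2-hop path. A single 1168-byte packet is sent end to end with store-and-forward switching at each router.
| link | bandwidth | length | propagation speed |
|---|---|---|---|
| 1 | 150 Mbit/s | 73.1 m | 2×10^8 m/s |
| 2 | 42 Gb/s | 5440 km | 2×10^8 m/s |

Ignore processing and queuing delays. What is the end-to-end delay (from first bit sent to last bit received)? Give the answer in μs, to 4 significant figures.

27260 μs

L = 1168 × 8 = 9344 bits.
Transmission delays (L/R per hop): 62.2933, 0.222476 μs; sum = 62.5158 μs.
Propagation delays (d/s per hop): 0.3655, 27200 μs; sum = 27200.4 μs.
End-to-end = 27260 μs.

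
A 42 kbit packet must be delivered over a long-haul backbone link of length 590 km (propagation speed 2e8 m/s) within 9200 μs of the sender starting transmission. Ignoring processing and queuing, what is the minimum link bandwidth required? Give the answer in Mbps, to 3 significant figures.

Propagation delay = 590000 / 200000000 = 2950 μs.
Transmission budget = 9200 − 2950 = 6250 μs.
R ≥ L / t_tx = 42000 bits / 0.00625 s = 6.72 Mbps.

6.72 Mbps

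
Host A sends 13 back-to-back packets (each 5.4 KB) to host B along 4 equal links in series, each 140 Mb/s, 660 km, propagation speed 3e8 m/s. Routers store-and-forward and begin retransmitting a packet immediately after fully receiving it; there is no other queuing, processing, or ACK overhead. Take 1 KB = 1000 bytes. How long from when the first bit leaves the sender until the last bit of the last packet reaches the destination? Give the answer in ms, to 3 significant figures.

13.7 ms

Per-hop transmission t_tx = L/R = 43200/140000000 = 0.308571 ms.
Per-hop propagation t_prop = 660000/300000000 = 2.2 ms.
Pipeline fill: first packet needs 4·t_tx to clear all hops; remaining 12 packets each add one t_tx.
Total = (4+13-1)·t_tx + 4·t_prop = 16·0.308571 + 4·2.2 = 13.7 ms.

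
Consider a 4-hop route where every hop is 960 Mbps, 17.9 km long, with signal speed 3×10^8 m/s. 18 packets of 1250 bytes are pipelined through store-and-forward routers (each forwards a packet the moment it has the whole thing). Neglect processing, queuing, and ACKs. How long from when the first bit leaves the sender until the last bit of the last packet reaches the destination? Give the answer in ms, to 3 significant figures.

0.457 ms

Per-hop transmission t_tx = L/R = 10000/960000000 = 0.0104167 ms.
Per-hop propagation t_prop = 17900/300000000 = 0.0596667 ms.
Pipeline fill: first packet needs 4·t_tx to clear all hops; remaining 17 packets each add one t_tx.
Total = (4+18-1)·t_tx + 4·t_prop = 21·0.0104167 + 4·0.0596667 = 0.457 ms.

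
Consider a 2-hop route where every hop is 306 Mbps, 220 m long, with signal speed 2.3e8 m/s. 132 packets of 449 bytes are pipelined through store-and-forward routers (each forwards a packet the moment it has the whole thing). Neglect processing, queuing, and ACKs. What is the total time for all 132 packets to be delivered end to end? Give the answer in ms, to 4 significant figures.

Per-hop transmission t_tx = L/R = 3592/306000000 = 0.0117386 ms.
Per-hop propagation t_prop = 220/2.3e+08 = 0.000956522 ms.
Pipeline fill: first packet needs 2·t_tx to clear all hops; remaining 131 packets each add one t_tx.
Total = (2+132-1)·t_tx + 2·t_prop = 133·0.0117386 + 2·0.000956522 = 1.563 ms.

1.563 ms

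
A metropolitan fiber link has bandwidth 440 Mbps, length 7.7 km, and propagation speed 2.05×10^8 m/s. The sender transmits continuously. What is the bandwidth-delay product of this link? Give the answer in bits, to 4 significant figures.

Propagation delay = 7700 / 2.05e+08 = 3.7561e-05 s.
BDP = R × t_prop = 440000000 × 3.7561e-05 = 16526.8 bits.

16530 bits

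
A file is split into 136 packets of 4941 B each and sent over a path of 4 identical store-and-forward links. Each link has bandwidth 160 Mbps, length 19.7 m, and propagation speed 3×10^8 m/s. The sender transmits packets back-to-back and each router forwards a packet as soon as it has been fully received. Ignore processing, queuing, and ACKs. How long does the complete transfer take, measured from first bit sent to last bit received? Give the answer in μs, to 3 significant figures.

34300 μs

Per-hop transmission t_tx = L/R = 39528/160000000 = 247.05 μs.
Per-hop propagation t_prop = 19.7/300000000 = 0.0656667 μs.
Pipeline fill: first packet needs 4·t_tx to clear all hops; remaining 135 packets each add one t_tx.
Total = (4+136-1)·t_tx + 4·t_prop = 139·247.05 + 4·0.0656667 = 34300 μs.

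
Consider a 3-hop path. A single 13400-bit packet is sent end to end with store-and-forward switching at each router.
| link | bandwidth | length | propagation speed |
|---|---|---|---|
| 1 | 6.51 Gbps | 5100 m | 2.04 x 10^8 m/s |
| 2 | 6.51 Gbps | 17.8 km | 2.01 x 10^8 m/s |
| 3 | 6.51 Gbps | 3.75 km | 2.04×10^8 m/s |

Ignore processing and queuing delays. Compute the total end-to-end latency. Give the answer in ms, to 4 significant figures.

0.1381 ms

Transmission delay per hop = L/R = 13400/6510000000 = 0.00205837 ms; 3 hops → 0.00617512 ms.
Propagation delays (d/s per hop): 0.025, 0.0885572, 0.0183824 ms; sum = 0.13194 ms.
End-to-end = 0.1381 ms.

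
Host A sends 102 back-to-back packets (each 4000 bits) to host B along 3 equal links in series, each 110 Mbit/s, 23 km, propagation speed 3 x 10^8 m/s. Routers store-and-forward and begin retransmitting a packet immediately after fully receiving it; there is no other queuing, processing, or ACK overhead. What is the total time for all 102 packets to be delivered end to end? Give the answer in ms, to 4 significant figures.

Per-hop transmission t_tx = L/R = 4000/110000000 = 0.0363636 ms.
Per-hop propagation t_prop = 23000/300000000 = 0.0766667 ms.
Pipeline fill: first packet needs 3·t_tx to clear all hops; remaining 101 packets each add one t_tx.
Total = (3+102-1)·t_tx + 3·t_prop = 104·0.0363636 + 3·0.0766667 = 4.012 ms.

4.012 ms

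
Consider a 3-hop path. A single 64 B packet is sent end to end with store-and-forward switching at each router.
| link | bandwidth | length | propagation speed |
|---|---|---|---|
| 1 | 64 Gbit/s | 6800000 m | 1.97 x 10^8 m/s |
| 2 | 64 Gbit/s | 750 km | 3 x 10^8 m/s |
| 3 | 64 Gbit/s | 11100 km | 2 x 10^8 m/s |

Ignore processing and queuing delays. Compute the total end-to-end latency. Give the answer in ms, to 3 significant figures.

92.5 ms

L = 64 × 8 = 512 bits.
Transmission delay per hop = L/R = 512/64000000000 = 8e-06 ms; 3 hops → 2.4e-05 ms.
Propagation delays (d/s per hop): 34.5178, 2.5, 55.5 ms; sum = 92.5178 ms.
End-to-end = 92.5 ms.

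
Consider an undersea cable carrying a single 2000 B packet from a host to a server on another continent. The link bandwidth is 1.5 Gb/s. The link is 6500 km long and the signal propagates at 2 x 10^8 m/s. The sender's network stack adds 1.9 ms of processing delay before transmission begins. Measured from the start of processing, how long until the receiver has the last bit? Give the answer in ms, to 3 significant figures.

L = 2000 × 8 = 16000 bits.
Transmission delay = L/R = 16000 / 1500000000 = 0.0106667 ms.
Propagation delay = d/s = 6500000 m / 200000000 m/s = 32.5 ms.
Plus processing delay 1.9 ms = 1.9 ms.
Total = 34.4 ms.

34.4 ms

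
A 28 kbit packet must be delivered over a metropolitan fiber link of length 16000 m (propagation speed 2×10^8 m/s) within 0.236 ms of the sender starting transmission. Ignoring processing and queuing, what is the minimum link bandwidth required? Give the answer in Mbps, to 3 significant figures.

Propagation delay = 16000 / 200000000 = 0.08 ms.
Transmission budget = 0.236 − 0.08 = 0.156 ms.
R ≥ L / t_tx = 28000 bits / 0.000156 s = 179 Mbps.

179 Mbps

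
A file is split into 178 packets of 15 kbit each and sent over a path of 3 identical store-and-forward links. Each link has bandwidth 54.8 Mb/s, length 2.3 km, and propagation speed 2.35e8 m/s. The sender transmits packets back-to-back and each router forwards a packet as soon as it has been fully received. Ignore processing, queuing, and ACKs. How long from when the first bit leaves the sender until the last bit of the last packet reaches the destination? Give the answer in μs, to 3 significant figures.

Per-hop transmission t_tx = L/R = 15000/54800000 = 273.723 μs.
Per-hop propagation t_prop = 2300/235000000 = 9.78723 μs.
Pipeline fill: first packet needs 3·t_tx to clear all hops; remaining 177 packets each add one t_tx.
Total = (3+178-1)·t_tx + 3·t_prop = 180·273.723 + 3·9.78723 = 49300 μs.

49300 μs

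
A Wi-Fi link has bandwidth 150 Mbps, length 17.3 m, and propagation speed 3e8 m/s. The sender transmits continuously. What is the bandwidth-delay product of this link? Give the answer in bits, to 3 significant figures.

8.65 bits

Propagation delay = 17.3 / 300000000 = 5.76667e-08 s.
BDP = R × t_prop = 150000000 × 5.76667e-08 = 8.65 bits.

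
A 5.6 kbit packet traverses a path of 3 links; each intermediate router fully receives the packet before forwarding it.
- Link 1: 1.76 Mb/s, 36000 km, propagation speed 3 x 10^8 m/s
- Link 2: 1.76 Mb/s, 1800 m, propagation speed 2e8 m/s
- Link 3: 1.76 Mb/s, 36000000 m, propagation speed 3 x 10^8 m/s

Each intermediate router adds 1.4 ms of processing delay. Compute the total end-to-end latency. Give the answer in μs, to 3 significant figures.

252000 μs

L = 5600 bits.
Transmission delay per hop = L/R = 5600/1760000 = 3181.82 μs; 3 hops → 9545.45 μs.
Propagation delays (d/s per hop): 120000, 9, 120000 μs; sum = 240009 μs.
Processing at 2 router(s): 2 × 1.4 ms = 2800 μs.
End-to-end = 252000 μs.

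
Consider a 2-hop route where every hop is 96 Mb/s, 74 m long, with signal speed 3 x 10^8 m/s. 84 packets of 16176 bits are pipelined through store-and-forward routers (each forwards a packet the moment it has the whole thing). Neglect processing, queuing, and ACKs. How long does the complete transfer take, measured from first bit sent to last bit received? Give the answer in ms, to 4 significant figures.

14.32 ms

Per-hop transmission t_tx = L/R = 16176/96000000 = 0.1685 ms.
Per-hop propagation t_prop = 74/300000000 = 0.000246667 ms.
Pipeline fill: first packet needs 2·t_tx to clear all hops; remaining 83 packets each add one t_tx.
Total = (2+84-1)·t_tx + 2·t_prop = 85·0.1685 + 2·0.000246667 = 14.32 ms.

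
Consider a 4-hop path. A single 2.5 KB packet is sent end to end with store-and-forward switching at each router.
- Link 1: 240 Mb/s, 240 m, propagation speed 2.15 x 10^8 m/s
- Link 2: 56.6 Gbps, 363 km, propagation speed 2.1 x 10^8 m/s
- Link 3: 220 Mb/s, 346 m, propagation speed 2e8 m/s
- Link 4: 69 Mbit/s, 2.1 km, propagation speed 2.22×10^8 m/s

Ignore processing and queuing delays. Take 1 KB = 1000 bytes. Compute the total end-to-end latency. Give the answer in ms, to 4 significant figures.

2.205 ms

L = 20000 bits.
Transmission delays (L/R per hop): 0.0833333, 0.000353357, 0.0909091, 0.289855 ms; sum = 0.464451 ms.
Propagation delays (d/s per hop): 0.00111628, 1.72857, 0.00173, 0.00945946 ms; sum = 1.74088 ms.
End-to-end = 2.205 ms.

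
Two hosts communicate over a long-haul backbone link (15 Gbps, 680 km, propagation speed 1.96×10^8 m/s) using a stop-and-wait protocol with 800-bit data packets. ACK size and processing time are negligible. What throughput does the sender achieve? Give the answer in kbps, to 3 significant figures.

t_tx = L/R = 800/15000000000 = 5.33333e-08 s.
t_prop = 680000/196000000 = 0.00346939 s; RTT = 0.00693878 s.
Cycle = t_tx + RTT = 0.00693883 s.
Throughput = L / cycle = 800 / 0.00693883 = 115 kbps.

115 kbps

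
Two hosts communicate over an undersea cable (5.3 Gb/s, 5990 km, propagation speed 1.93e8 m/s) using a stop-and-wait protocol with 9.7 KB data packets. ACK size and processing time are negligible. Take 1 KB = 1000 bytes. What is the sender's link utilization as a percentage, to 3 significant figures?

0.0236 %

t_tx = L/R = 77600/5300000000 = 1.46415e-05 s.
t_prop = 5990000/193000000 = 0.0310363 s; RTT = 0.0620725 s.
Cycle = t_tx + RTT = 0.0620872 s.
Utilization = t_tx / cycle = 1.46415e-05/0.0620872 = 0.0236 %.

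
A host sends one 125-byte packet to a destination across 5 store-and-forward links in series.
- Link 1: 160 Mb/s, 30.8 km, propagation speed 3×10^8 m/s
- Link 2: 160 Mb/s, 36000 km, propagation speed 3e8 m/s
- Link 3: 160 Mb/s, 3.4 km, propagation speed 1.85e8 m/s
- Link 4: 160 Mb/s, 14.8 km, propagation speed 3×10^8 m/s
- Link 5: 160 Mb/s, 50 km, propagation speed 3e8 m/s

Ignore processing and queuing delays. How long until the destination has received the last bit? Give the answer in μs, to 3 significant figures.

120000 μs

L = 125 × 8 = 1000 bits.
Transmission delay per hop = L/R = 1000/160000000 = 6.25 μs; 5 hops → 31.25 μs.
Propagation delays (d/s per hop): 102.667, 120000, 18.3784, 49.3333, 166.667 μs; sum = 120337 μs.
End-to-end = 120000 μs.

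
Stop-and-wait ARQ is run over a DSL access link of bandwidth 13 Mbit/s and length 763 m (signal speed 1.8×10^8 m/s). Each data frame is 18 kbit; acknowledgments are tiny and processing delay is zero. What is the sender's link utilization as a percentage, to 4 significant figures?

99.39 %

t_tx = L/R = 18000/13000000 = 0.00138462 s.
t_prop = 763/180000000 = 4.23889e-06 s; RTT = 8.47778e-06 s.
Cycle = t_tx + RTT = 0.00139309 s.
Utilization = t_tx / cycle = 0.00138462/0.00139309 = 99.39 %.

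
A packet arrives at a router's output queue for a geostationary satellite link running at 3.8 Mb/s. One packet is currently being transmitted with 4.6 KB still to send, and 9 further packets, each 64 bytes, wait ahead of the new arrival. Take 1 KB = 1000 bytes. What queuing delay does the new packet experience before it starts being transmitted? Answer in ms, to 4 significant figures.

Each queued packet: L/R = 512/3800000 = 0.134737 ms.
9 queued → 1.21263 ms.
Plus remaining 36800 bits of current packet: 9.68421 ms.
Queuing delay = 10.90 ms.

10.90 ms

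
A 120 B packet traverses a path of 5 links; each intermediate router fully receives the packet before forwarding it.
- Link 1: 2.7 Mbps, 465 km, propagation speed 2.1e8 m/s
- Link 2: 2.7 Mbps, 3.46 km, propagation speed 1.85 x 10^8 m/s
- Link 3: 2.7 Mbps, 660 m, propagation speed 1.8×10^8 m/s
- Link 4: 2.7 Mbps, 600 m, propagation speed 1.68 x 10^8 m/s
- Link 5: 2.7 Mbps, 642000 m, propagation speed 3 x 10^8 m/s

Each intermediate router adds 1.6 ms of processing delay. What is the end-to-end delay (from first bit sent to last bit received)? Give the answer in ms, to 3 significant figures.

L = 120 × 8 = 960 bits.
Transmission delay per hop = L/R = 960/2700000 = 0.355556 ms; 5 hops → 1.77778 ms.
Propagation delays (d/s per hop): 2.21429, 0.0187027, 0.00366667, 0.00357143, 2.14 ms; sum = 4.38023 ms.
Processing at 4 router(s): 4 × 1.6 ms = 6.4 ms.
End-to-end = 12.6 ms.

12.6 ms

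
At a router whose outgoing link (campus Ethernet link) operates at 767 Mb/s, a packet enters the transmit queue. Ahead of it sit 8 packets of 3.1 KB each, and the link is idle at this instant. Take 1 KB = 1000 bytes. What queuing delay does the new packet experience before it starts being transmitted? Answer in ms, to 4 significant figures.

0.2587 ms

Each queued packet: L/R = 24800/767000000 = 0.0323338 ms.
8 queued → 0.25867 ms.
Queuing delay = 0.2587 ms.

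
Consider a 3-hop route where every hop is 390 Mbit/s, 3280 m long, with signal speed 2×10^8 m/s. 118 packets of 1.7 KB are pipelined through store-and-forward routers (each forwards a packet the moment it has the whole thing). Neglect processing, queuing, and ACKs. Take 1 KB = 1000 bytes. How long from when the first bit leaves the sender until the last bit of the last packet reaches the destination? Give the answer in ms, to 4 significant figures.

Per-hop transmission t_tx = L/R = 13600/390000000 = 0.0348718 ms.
Per-hop propagation t_prop = 3280/200000000 = 0.0164 ms.
Pipeline fill: first packet needs 3·t_tx to clear all hops; remaining 117 packets each add one t_tx.
Total = (3+118-1)·t_tx + 3·t_prop = 120·0.0348718 + 3·0.0164 = 4.234 ms.

4.234 ms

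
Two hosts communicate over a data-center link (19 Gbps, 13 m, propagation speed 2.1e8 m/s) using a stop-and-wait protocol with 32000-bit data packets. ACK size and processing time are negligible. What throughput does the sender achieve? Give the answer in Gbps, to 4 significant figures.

t_tx = L/R = 32000/19000000000 = 1.68421e-06 s.
t_prop = 13/210000000 = 6.19048e-08 s; RTT = 1.2381e-07 s.
Cycle = t_tx + RTT = 1.80802e-06 s.
Throughput = L / cycle = 32000 / 1.80802e-06 = 17.70 Gbps.

17.70 Gbps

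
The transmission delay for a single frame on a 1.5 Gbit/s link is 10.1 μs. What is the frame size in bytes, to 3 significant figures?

1890 bytes

L = R × t_tx = 1500000000 b/s × 1.01e-05 s = 15150 bits.
In bytes: 15150 / 8 = 1890 bytes.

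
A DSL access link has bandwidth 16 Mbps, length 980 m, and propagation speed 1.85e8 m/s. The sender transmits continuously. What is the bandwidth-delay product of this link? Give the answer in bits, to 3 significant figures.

84.8 bits

Propagation delay = 980 / 185000000 = 5.2973e-06 s.
BDP = R × t_prop = 16000000 × 5.2973e-06 = 84.7568 bits.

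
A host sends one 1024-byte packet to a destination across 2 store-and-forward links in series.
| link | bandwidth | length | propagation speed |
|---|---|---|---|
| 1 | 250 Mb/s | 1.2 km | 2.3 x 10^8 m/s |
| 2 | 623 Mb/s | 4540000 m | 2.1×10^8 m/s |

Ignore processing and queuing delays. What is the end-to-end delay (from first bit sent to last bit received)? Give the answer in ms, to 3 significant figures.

L = 1024 × 8 = 8192 bits.
Transmission delays (L/R per hop): 0.032768, 0.0131493 ms; sum = 0.0459173 ms.
Propagation delays (d/s per hop): 0.00521739, 21.619 ms; sum = 21.6243 ms.
End-to-end = 21.7 ms.

21.7 ms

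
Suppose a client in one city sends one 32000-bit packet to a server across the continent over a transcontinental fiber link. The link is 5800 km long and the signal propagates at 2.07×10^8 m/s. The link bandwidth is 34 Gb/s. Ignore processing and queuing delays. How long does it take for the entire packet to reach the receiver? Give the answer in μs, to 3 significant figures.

28000 μs

Transmission delay = L/R = 32000 / 34000000000 = 0.941176 μs.
Propagation delay = d/s = 5800000 m / 2.07e+08 m/s = 28019.3 μs.
Total = 28000 μs.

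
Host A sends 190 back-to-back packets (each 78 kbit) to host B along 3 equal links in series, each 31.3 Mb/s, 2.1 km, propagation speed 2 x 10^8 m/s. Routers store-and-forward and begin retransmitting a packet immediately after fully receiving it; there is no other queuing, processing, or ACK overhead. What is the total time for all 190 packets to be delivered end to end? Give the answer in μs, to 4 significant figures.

478500 μs

Per-hop transmission t_tx = L/R = 78000/31300000 = 2492.01 μs.
Per-hop propagation t_prop = 2100/200000000 = 10.5 μs.
Pipeline fill: first packet needs 3·t_tx to clear all hops; remaining 189 packets each add one t_tx.
Total = (3+190-1)·t_tx + 3·t_prop = 192·2492.01 + 3·10.5 = 478500 μs.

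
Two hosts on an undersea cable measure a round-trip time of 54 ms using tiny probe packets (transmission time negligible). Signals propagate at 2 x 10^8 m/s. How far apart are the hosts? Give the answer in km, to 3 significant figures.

5400 km

One-way propagation = RTT/2 = 27 ms.
d = s × t = 200000000 × 0.027 = 5400 km.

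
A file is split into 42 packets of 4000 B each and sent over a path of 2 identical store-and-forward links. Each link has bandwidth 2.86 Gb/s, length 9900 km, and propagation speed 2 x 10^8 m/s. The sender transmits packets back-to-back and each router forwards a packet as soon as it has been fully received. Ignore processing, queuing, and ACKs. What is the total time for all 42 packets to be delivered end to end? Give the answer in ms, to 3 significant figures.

99.5 ms

Per-hop transmission t_tx = L/R = 32000/2860000000 = 0.0111888 ms.
Per-hop propagation t_prop = 9900000/200000000 = 49.5 ms.
Pipeline fill: first packet needs 2·t_tx to clear all hops; remaining 41 packets each add one t_tx.
Total = (2+42-1)·t_tx + 2·t_prop = 43·0.0111888 + 2·49.5 = 99.5 ms.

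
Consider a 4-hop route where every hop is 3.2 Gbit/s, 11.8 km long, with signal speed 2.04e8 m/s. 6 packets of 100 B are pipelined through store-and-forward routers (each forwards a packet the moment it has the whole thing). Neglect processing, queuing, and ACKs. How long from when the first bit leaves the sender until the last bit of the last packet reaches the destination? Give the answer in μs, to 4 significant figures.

233.6 μs

Per-hop transmission t_tx = L/R = 800/3200000000 = 0.25 μs.
Per-hop propagation t_prop = 11800/204000000 = 57.8431 μs.
Pipeline fill: first packet needs 4·t_tx to clear all hops; remaining 5 packets each add one t_tx.
Total = (4+6-1)·t_tx + 4·t_prop = 9·0.25 + 4·57.8431 = 233.6 μs.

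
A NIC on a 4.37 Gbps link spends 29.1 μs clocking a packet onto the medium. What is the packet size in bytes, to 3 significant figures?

15900 bytes

L = R × t_tx = 4370000000 b/s × 2.91e-05 s = 127167 bits.
In bytes: 127167 / 8 = 15900 bytes.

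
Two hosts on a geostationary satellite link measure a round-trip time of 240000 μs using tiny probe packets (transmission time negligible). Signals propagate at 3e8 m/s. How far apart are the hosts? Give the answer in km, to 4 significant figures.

36000 km

One-way propagation = RTT/2 = 120000 μs.
d = s × t = 300000000 × 0.12 = 36000 km.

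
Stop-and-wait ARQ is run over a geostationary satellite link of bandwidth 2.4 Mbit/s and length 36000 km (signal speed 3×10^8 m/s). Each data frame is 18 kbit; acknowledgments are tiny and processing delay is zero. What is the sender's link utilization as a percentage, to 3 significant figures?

t_tx = L/R = 18000/2400000 = 0.0075 s.
t_prop = 36000000/300000000 = 0.12 s; RTT = 0.24 s.
Cycle = t_tx + RTT = 0.2475 s.
Utilization = t_tx / cycle = 0.0075/0.2475 = 3.03 %.

3.03 %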